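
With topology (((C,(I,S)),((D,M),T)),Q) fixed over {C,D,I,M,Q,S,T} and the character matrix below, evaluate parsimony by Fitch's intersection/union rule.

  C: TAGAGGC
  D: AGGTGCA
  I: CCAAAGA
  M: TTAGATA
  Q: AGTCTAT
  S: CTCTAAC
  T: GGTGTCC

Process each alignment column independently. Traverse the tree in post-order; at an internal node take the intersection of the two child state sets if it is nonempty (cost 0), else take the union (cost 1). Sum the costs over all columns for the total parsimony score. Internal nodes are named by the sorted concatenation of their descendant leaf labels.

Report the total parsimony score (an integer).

28

IS@0: {C} ∩ {C} = {C} (intersection, +0)
CIS@0: {T} ∪ {C} = {C,T} (union, +1)
DM@0: {A} ∪ {T} = {A,T} (union, +1)
DMT@0: {A,T} ∪ {G} = {A,G,T} (union, +1)
CDIMST@0: {C,T} ∩ {A,G,T} = {T} (intersection, +0)
CDIMQST@0: {T} ∪ {A} = {A,T} (union, +1)
IS@1: {C} ∪ {T} = {C,T} (union, +1)
CIS@1: {A} ∪ {C,T} = {A,C,T} (union, +1)
DM@1: {G} ∪ {T} = {G,T} (union, +1)
DMT@1: {G,T} ∩ {G} = {G} (intersection, +0)
CDIMST@1: {A,C,T} ∪ {G} = {A,C,G,T} (union, +1)
CDIMQST@1: {A,C,G,T} ∩ {G} = {G} (intersection, +0)
IS@2: {A} ∪ {C} = {A,C} (union, +1)
CIS@2: {G} ∪ {A,C} = {A,C,G} (union, +1)
DM@2: {G} ∪ {A} = {A,G} (union, +1)
DMT@2: {A,G} ∪ {T} = {A,G,T} (union, +1)
CDIMST@2: {A,C,G} ∩ {A,G,T} = {A,G} (intersection, +0)
CDIMQST@2: {A,G} ∪ {T} = {A,G,T} (union, +1)
IS@3: {A} ∪ {T} = {A,T} (union, +1)
CIS@3: {A} ∩ {A,T} = {A} (intersection, +0)
DM@3: {T} ∪ {G} = {G,T} (union, +1)
DMT@3: {G,T} ∩ {G} = {G} (intersection, +0)
CDIMST@3: {A} ∪ {G} = {A,G} (union, +1)
CDIMQST@3: {A,G} ∪ {C} = {A,C,G} (union, +1)
IS@4: {A} ∩ {A} = {A} (intersection, +0)
CIS@4: {G} ∪ {A} = {A,G} (union, +1)
DM@4: {G} ∪ {A} = {A,G} (union, +1)
DMT@4: {A,G} ∪ {T} = {A,G,T} (union, +1)
CDIMST@4: {A,G} ∩ {A,G,T} = {A,G} (intersection, +0)
CDIMQST@4: {A,G} ∪ {T} = {A,G,T} (union, +1)
IS@5: {G} ∪ {A} = {A,G} (union, +1)
CIS@5: {G} ∩ {A,G} = {G} (intersection, +0)
DM@5: {C} ∪ {T} = {C,T} (union, +1)
DMT@5: {C,T} ∩ {C} = {C} (intersection, +0)
CDIMST@5: {G} ∪ {C} = {C,G} (union, +1)
CDIMQST@5: {C,G} ∪ {A} = {A,C,G} (union, +1)
IS@6: {A} ∪ {C} = {A,C} (union, +1)
CIS@6: {C} ∩ {A,C} = {C} (intersection, +0)
DM@6: {A} ∩ {A} = {A} (intersection, +0)
DMT@6: {A} ∪ {C} = {A,C} (union, +1)
CDIMST@6: {C} ∩ {A,C} = {C} (intersection, +0)
CDIMQST@6: {C} ∪ {T} = {C,T} (union, +1)
per-site changes: [4, 4, 5, 4, 4, 4, 3]; total = 28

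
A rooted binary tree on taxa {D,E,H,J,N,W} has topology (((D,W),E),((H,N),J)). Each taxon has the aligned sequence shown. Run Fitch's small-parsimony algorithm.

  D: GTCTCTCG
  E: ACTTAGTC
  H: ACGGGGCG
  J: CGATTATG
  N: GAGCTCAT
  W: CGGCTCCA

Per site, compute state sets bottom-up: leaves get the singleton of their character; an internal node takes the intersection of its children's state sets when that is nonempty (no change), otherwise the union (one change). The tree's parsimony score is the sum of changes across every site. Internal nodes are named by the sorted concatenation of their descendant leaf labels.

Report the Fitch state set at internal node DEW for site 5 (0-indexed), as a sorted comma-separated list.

C,G,T

site 0, node DW: D={G} ∪ W={C} → {C,G} (+1)
site 0, node DEW: DW={C,G} ∪ E={A} → {A,C,G} (+1)
site 0, node HN: H={A} ∪ N={G} → {A,G} (+1)
site 0, node HJN: HN={A,G} ∪ J={C} → {A,C,G} (+1)
site 0, node DEHJNW: DEW={A,C,G} ∩ HJN={A,C,G} → {A,C,G} (+0)
site 1, node DW: D={T} ∪ W={G} → {G,T} (+1)
site 1, node DEW: DW={G,T} ∪ E={C} → {C,G,T} (+1)
site 1, node HN: H={C} ∪ N={A} → {A,C} (+1)
site 1, node HJN: HN={A,C} ∪ J={G} → {A,C,G} (+1)
site 1, node DEHJNW: DEW={C,G,T} ∩ HJN={A,C,G} → {C,G} (+0)
site 2, node DW: D={C} ∪ W={G} → {C,G} (+1)
site 2, node DEW: DW={C,G} ∪ E={T} → {C,G,T} (+1)
site 2, node HN: H={G} ∩ N={G} → {G} (+0)
site 2, node HJN: HN={G} ∪ J={A} → {A,G} (+1)
site 2, node DEHJNW: DEW={C,G,T} ∩ HJN={A,G} → {G} (+0)
site 3, node DW: D={T} ∪ W={C} → {C,T} (+1)
site 3, node DEW: DW={C,T} ∩ E={T} → {T} (+0)
site 3, node HN: H={G} ∪ N={C} → {C,G} (+1)
site 3, node HJN: HN={C,G} ∪ J={T} → {C,G,T} (+1)
site 3, node DEHJNW: DEW={T} ∩ HJN={C,G,T} → {T} (+0)
site 4, node DW: D={C} ∪ W={T} → {C,T} (+1)
site 4, node DEW: DW={C,T} ∪ E={A} → {A,C,T} (+1)
site 4, node HN: H={G} ∪ N={T} → {G,T} (+1)
site 4, node HJN: HN={G,T} ∩ J={T} → {T} (+0)
site 4, node DEHJNW: DEW={A,C,T} ∩ HJN={T} → {T} (+0)
site 5, node DW: D={T} ∪ W={C} → {C,T} (+1)
site 5, node DEW: DW={C,T} ∪ E={G} → {C,G,T} (+1)
site 5, node HN: H={G} ∪ N={C} → {C,G} (+1)
site 5, node HJN: HN={C,G} ∪ J={A} → {A,C,G} (+1)
site 5, node DEHJNW: DEW={C,G,T} ∩ HJN={A,C,G} → {C,G} (+0)
site 6, node DW: D={C} ∩ W={C} → {C} (+0)
site 6, node DEW: DW={C} ∪ E={T} → {C,T} (+1)
site 6, node HN: H={C} ∪ N={A} → {A,C} (+1)
site 6, node HJN: HN={A,C} ∪ J={T} → {A,C,T} (+1)
site 6, node DEHJNW: DEW={C,T} ∩ HJN={A,C,T} → {C,T} (+0)
site 7, node DW: D={G} ∪ W={A} → {A,G} (+1)
site 7, node DEW: DW={A,G} ∪ E={C} → {A,C,G} (+1)
site 7, node HN: H={G} ∪ N={T} → {G,T} (+1)
site 7, node HJN: HN={G,T} ∩ J={G} → {G} (+0)
site 7, node DEHJNW: DEW={A,C,G} ∩ HJN={G} → {G} (+0)
per-site changes: [4, 4, 3, 3, 3, 4, 3, 3]; total = 27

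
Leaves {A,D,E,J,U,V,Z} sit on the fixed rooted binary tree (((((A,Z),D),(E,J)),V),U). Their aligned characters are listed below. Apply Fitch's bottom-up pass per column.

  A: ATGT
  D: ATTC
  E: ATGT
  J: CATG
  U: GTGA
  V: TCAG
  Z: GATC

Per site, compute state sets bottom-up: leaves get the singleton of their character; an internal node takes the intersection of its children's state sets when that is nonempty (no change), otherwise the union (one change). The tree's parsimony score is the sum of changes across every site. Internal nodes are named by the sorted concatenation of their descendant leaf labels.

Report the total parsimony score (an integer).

15

AZ@0: {A} ∪ {G} = {A,G} (union, +1)
ADZ@0: {A,G} ∩ {A} = {A} (intersection, +0)
EJ@0: {A} ∪ {C} = {A,C} (union, +1)
ADEJZ@0: {A} ∩ {A,C} = {A} (intersection, +0)
ADEJVZ@0: {A} ∪ {T} = {A,T} (union, +1)
ADEJUVZ@0: {A,T} ∪ {G} = {A,G,T} (union, +1)
AZ@1: {T} ∪ {A} = {A,T} (union, +1)
ADZ@1: {A,T} ∩ {T} = {T} (intersection, +0)
EJ@1: {T} ∪ {A} = {A,T} (union, +1)
ADEJZ@1: {T} ∩ {A,T} = {T} (intersection, +0)
ADEJVZ@1: {T} ∪ {C} = {C,T} (union, +1)
ADEJUVZ@1: {C,T} ∩ {T} = {T} (intersection, +0)
AZ@2: {G} ∪ {T} = {G,T} (union, +1)
ADZ@2: {G,T} ∩ {T} = {T} (intersection, +0)
EJ@2: {G} ∪ {T} = {G,T} (union, +1)
ADEJZ@2: {T} ∩ {G,T} = {T} (intersection, +0)
ADEJVZ@2: {T} ∪ {A} = {A,T} (union, +1)
ADEJUVZ@2: {A,T} ∪ {G} = {A,G,T} (union, +1)
AZ@3: {T} ∪ {C} = {C,T} (union, +1)
ADZ@3: {C,T} ∩ {C} = {C} (intersection, +0)
EJ@3: {T} ∪ {G} = {G,T} (union, +1)
ADEJZ@3: {C} ∪ {G,T} = {C,G,T} (union, +1)
ADEJVZ@3: {C,G,T} ∩ {G} = {G} (intersection, +0)
ADEJUVZ@3: {G} ∪ {A} = {A,G} (union, +1)
per-site changes: [4, 3, 4, 4]; total = 15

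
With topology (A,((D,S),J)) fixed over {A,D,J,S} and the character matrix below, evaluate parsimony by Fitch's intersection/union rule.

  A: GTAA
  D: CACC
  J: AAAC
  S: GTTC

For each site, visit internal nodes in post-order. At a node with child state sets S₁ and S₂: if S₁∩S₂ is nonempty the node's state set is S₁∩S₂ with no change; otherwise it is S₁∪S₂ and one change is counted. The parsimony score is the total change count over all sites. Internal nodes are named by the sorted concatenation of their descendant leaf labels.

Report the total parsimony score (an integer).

site 0, node DS: D={C} ∪ S={G} → {C,G} (+1)
site 0, node DJS: DS={C,G} ∪ J={A} → {A,C,G} (+1)
site 0, node ADJS: A={G} ∩ DJS={A,C,G} → {G} (+0)
site 1, node DS: D={A} ∪ S={T} → {A,T} (+1)
site 1, node DJS: DS={A,T} ∩ J={A} → {A} (+0)
site 1, node ADJS: A={T} ∪ DJS={A} → {A,T} (+1)
site 2, node DS: D={C} ∪ S={T} → {C,T} (+1)
site 2, node DJS: DS={C,T} ∪ J={A} → {A,C,T} (+1)
site 2, node ADJS: A={A} ∩ DJS={A,C,T} → {A} (+0)
site 3, node DS: D={C} ∩ S={C} → {C} (+0)
site 3, node DJS: DS={C} ∩ J={C} → {C} (+0)
site 3, node ADJS: A={A} ∪ DJS={C} → {A,C} (+1)
per-site changes: [2, 2, 2, 1]; total = 7

7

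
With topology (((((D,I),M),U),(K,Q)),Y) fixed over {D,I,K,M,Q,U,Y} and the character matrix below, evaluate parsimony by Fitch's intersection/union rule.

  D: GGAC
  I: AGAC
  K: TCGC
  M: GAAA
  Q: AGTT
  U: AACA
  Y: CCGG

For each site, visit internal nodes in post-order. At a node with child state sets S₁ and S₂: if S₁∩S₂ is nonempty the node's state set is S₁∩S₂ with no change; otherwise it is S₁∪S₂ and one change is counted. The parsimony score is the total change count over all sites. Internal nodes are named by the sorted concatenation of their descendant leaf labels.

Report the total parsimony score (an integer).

14

DI@0: {G} ∪ {A} = {A,G} (union, +1)
DIM@0: {A,G} ∩ {G} = {G} (intersection, +0)
DIMU@0: {G} ∪ {A} = {A,G} (union, +1)
KQ@0: {T} ∪ {A} = {A,T} (union, +1)
DIKMQU@0: {A,G} ∩ {A,T} = {A} (intersection, +0)
DIKMQUY@0: {A} ∪ {C} = {A,C} (union, +1)
DI@1: {G} ∩ {G} = {G} (intersection, +0)
DIM@1: {G} ∪ {A} = {A,G} (union, +1)
DIMU@1: {A,G} ∩ {A} = {A} (intersection, +0)
KQ@1: {C} ∪ {G} = {C,G} (union, +1)
DIKMQU@1: {A} ∪ {C,G} = {A,C,G} (union, +1)
DIKMQUY@1: {A,C,G} ∩ {C} = {C} (intersection, +0)
DI@2: {A} ∩ {A} = {A} (intersection, +0)
DIM@2: {A} ∩ {A} = {A} (intersection, +0)
DIMU@2: {A} ∪ {C} = {A,C} (union, +1)
KQ@2: {G} ∪ {T} = {G,T} (union, +1)
DIKMQU@2: {A,C} ∪ {G,T} = {A,C,G,T} (union, +1)
DIKMQUY@2: {A,C,G,T} ∩ {G} = {G} (intersection, +0)
DI@3: {C} ∩ {C} = {C} (intersection, +0)
DIM@3: {C} ∪ {A} = {A,C} (union, +1)
DIMU@3: {A,C} ∩ {A} = {A} (intersection, +0)
KQ@3: {C} ∪ {T} = {C,T} (union, +1)
DIKMQU@3: {A} ∪ {C,T} = {A,C,T} (union, +1)
DIKMQUY@3: {A,C,T} ∪ {G} = {A,C,G,T} (union, +1)
per-site changes: [4, 3, 3, 4]; total = 14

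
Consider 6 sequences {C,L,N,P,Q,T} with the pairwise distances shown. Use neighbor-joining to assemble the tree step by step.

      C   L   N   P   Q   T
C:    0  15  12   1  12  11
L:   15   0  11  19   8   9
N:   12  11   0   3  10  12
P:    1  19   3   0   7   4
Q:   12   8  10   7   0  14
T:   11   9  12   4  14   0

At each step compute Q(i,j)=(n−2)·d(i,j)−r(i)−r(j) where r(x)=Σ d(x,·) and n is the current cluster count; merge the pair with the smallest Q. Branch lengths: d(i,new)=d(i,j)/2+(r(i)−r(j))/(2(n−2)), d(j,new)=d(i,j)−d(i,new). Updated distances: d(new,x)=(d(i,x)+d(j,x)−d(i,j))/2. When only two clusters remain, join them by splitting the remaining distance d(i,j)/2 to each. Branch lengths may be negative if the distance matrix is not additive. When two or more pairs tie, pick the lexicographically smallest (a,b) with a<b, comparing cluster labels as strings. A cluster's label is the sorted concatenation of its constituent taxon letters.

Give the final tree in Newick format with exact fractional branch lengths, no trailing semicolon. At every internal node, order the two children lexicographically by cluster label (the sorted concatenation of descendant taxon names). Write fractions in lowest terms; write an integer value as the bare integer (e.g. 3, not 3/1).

1. join C+P (d=1, Q=-81) ⇒ CP; edges |C|=21/8, |P|=-13/8
  updated: d(CP,L)=33/2, d(CP,N)=7, d(CP,Q)=9, d(CP,T)=7
2. join L+Q (d=8, Q=-123/2) ⇒ LQ; edges |L|=55/12, |Q|=41/12
  updated: d(CP,LQ)=35/4, d(LQ,N)=13/2, d(LQ,T)=15/2
3. join CP+T (d=7, Q=-141/4) ⇒ CPT; edges |CP|=41/16, |T|=71/16
  updated: d(CPT,LQ)=37/8, d(CPT,N)=6
4. join CPT+LQ (d=37/8, Q=-137/8) ⇒ CLPQT; edges |CPT|=33/16, |LQ|=41/16
  updated: d(CLPQT,N)=63/16
5. join CLPQT+N (d=63/16) ⇒ CLNPQT; edges |CLPQT|=63/32, |N|=63/32
final tree: ((((C:21/8,P:-13/8):41/16,T:71/16):33/16,(L:55/12,Q:41/12):41/16):63/32,N:63/32)
total length: 393/16

((((C:21/8,P:-13/8):41/16,T:71/16):33/16,(L:55/12,Q:41/12):41/16):63/32,N:63/32)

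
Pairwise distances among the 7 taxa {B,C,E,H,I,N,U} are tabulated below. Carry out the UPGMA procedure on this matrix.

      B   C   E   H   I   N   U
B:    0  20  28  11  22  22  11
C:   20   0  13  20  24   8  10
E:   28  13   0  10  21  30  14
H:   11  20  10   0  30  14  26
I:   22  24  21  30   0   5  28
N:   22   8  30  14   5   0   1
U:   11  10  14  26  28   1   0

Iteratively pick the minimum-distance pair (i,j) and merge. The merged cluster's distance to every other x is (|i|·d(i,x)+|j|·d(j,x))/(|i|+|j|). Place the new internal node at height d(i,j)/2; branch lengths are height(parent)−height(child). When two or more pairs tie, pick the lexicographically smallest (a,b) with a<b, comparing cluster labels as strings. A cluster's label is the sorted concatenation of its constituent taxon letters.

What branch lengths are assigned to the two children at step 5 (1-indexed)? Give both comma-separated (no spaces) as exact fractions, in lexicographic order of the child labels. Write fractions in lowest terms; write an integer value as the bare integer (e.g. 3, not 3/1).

11/12,19/4

iteration 1: select N,U (d=1); attach at lengths (1/2, 1/2); label the merged cluster NU
  updated: d(B,NU)=33/2, d(C,NU)=9, d(E,NU)=22, d(H,NU)=20, d(I,NU)=33/2
iteration 2: select C,NU (d=9); attach at lengths (9/2, 4); label the merged cluster CNU
  updated: d(B,CNU)=53/3, d(CNU,E)=19, d(CNU,H)=20, d(CNU,I)=19
iteration 3: select E,H (d=10); attach at lengths (5, 5); label the merged cluster EH
  updated: d(B,EH)=39/2, d(CNU,EH)=39/2, d(EH,I)=51/2
iteration 4: select B,CNU (d=53/3); attach at lengths (53/6, 13/3); label the merged cluster BCNU
  updated: d(BCNU,EH)=39/2, d(BCNU,I)=79/4
iteration 5: select BCNU,EH (d=39/2); attach at lengths (11/12, 19/4); label the merged cluster BCEHNU
  updated: d(BCEHNU,I)=65/3
iteration 6: select BCEHNU,I (d=65/3); attach at lengths (13/12, 65/6); label the merged cluster BCEHINU
final tree: (((B:53/6,(C:9/2,(N:1/2,U:1/2):4):13/3):11/12,(E:5,H:5):19/4):13/12,I:65/6)
total length: 201/4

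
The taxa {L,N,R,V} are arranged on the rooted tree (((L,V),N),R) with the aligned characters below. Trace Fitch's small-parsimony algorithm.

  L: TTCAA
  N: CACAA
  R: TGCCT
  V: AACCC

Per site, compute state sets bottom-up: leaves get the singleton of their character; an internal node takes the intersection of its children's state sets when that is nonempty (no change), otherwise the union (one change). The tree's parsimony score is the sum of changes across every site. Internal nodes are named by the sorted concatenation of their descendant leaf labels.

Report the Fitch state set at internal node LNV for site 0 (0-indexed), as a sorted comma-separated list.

A,C,T

[col 0] LV: children L:{T}, V:{A} ∪→ {A,T}; cost 1
[col 0] LNV: children LV:{A,T}, N:{C} ∪→ {A,C,T}; cost 1
[col 0] LNRV: children LNV:{A,C,T}, R:{T} ∩→ {T}; cost 0
[col 1] LV: children L:{T}, V:{A} ∪→ {A,T}; cost 1
[col 1] LNV: children LV:{A,T}, N:{A} ∩→ {A}; cost 0
[col 1] LNRV: children LNV:{A}, R:{G} ∪→ {A,G}; cost 1
[col 2] LV: children L:{C}, V:{C} ∩→ {C}; cost 0
[col 2] LNV: children LV:{C}, N:{C} ∩→ {C}; cost 0
[col 2] LNRV: children LNV:{C}, R:{C} ∩→ {C}; cost 0
[col 3] LV: children L:{A}, V:{C} ∪→ {A,C}; cost 1
[col 3] LNV: children LV:{A,C}, N:{A} ∩→ {A}; cost 0
[col 3] LNRV: children LNV:{A}, R:{C} ∪→ {A,C}; cost 1
[col 4] LV: children L:{A}, V:{C} ∪→ {A,C}; cost 1
[col 4] LNV: children LV:{A,C}, N:{A} ∩→ {A}; cost 0
[col 4] LNRV: children LNV:{A}, R:{T} ∪→ {A,T}; cost 1
per-site changes: [2, 2, 0, 2, 2]; total = 8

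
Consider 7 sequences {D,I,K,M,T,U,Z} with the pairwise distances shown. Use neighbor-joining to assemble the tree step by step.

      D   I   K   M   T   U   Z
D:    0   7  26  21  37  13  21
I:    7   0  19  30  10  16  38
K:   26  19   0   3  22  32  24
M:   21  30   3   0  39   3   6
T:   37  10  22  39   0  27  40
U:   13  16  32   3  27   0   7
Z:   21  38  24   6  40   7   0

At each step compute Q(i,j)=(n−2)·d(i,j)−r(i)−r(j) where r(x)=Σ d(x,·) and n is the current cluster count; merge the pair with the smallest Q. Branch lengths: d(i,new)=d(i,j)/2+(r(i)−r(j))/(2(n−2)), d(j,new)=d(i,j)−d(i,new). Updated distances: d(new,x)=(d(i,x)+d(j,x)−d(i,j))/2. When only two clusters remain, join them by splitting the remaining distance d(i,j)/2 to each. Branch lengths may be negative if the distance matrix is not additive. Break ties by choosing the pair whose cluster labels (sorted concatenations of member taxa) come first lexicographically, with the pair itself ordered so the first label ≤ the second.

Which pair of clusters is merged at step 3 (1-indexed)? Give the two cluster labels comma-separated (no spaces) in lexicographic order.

step 1: merge (I,T) at d=10, Q=-245; branch lengths I→-1/2, T→21/2; new cluster IT
  updated: d(D,IT)=17, d(IT,K)=31/2, d(IT,M)=59/2, d(IT,U)=33/2, d(IT,Z)=34
step 2: merge (IT,K) at d=31/2, Q=-151; branch lengths IT→37/4, K→25/4; new cluster IKT
  updated: d(D,IKT)=55/4, d(IKT,M)=17/2, d(IKT,U)=33/2, d(IKT,Z)=85/4
step 3: merge (D,IKT) at d=55/4, Q=-175/2; branch lengths D→25/3, IKT→65/12; new cluster DIKT
  updated: d(DIKT,M)=63/8, d(DIKT,U)=63/8, d(DIKT,Z)=57/4
step 4: merge (DIKT,U) at d=63/8, Q=-257/8; branch lengths DIKT→223/32, U→29/32; new cluster DIKTU
  updated: d(DIKTU,M)=3/2, d(DIKTU,Z)=107/16
step 5: merge (DIKTU,M) at d=3/2, Q=-227/16; branch lengths DIKTU→35/32, M→13/32; new cluster DIKMTU
  updated: d(DIKMTU,Z)=179/32
step 6: merge (DIKMTU,Z) at d=179/32; branch lengths DIKMTU→179/64, Z→179/64; new cluster DIKMTUZ
final tree: ((((D:25/3,((I:-1/2,T:21/2):37/4,K:25/4):65/12):223/32,U:29/32):35/32,M:13/32):179/64,Z:179/64)
total length: 1735/32

D,IKT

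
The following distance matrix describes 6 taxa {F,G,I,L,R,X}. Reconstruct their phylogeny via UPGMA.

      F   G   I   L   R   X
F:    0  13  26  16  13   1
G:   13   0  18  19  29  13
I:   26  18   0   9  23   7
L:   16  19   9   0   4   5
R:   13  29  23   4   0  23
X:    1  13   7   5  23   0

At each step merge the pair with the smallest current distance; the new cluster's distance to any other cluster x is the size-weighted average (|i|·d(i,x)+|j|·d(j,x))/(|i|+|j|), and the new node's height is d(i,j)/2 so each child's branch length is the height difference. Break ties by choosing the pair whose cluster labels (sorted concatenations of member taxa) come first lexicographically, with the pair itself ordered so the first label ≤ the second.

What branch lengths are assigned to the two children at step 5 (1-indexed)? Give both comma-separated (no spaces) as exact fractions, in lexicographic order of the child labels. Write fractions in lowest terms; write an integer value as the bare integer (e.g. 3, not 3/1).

1. join F+X (d=1) ⇒ FX; edges |F|=1/2, |X|=1/2
  updated: d(FX,G)=13, d(FX,I)=33/2, d(FX,L)=21/2, d(FX,R)=18
2. join L+R (d=4) ⇒ LR; edges |L|=2, |R|=2
  updated: d(FX,LR)=57/4, d(G,LR)=24, d(I,LR)=16
3. join FX+G (d=13) ⇒ FGX; edges |FX|=6, |G|=13/2
  updated: d(FGX,I)=17, d(FGX,LR)=35/2
4. join I+LR (d=16) ⇒ ILR; edges |I|=8, |LR|=6
  updated: d(FGX,ILR)=52/3
5. join FGX+ILR (d=52/3) ⇒ FGILRX; edges |FGX|=13/6, |ILR|=2/3
final tree: (((F:1/2,X:1/2):6,G:13/2):13/6,(I:8,(L:2,R:2):6):2/3)
total length: 103/3

13/6,2/3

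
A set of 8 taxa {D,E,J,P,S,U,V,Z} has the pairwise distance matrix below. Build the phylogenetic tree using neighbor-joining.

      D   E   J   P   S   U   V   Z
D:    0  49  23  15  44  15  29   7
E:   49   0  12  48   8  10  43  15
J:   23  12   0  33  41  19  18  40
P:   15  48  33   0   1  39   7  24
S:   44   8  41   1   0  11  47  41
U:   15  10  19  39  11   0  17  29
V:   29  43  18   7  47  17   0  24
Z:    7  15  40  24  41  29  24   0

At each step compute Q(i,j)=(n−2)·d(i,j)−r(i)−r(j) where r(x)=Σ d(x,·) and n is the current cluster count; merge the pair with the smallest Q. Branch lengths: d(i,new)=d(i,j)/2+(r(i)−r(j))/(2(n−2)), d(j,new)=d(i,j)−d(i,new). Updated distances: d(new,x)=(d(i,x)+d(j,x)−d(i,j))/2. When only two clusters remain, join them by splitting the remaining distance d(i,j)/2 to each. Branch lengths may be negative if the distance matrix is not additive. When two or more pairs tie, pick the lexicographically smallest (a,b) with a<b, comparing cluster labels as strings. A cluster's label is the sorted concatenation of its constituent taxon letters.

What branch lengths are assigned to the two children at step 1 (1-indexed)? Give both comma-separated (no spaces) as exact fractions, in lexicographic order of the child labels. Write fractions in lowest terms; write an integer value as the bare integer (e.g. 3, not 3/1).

-5/3,8/3

1. join P+S (d=1, Q=-354) ⇒ PS; edges |P|=-5/3, |S|=8/3
  updated: d(D,PS)=29, d(E,PS)=55/2, d(J,PS)=73/2, d(PS,U)=49/2, d(PS,V)=53/2, d(PS,Z)=32
2. join D+Z (d=7, Q=-264) ⇒ DZ; edges |D|=4, |Z|=3
  updated: d(DZ,E)=57/2, d(DZ,J)=28, d(DZ,PS)=27, d(DZ,U)=37/2, d(DZ,V)=23
3. join E+J (d=12, Q=-373/2) ⇒ EJ; edges |E|=111/16, |J|=81/16
  updated: d(DZ,EJ)=89/4, d(EJ,PS)=26, d(EJ,U)=17/2, d(EJ,V)=49/2
4. join EJ+U (d=17/2, Q=-497/4) ⇒ EJU; edges |EJ|=51/8, |U|=17/8
  updated: d(DZ,EJU)=129/8, d(EJU,PS)=21, d(EJU,V)=33/2
5. join DZ+EJU (d=129/8, Q=-175/2) ⇒ DEJUZ; edges |DZ|=179/16, |EJU|=79/16
  updated: d(DEJUZ,PS)=255/16, d(DEJUZ,V)=187/16
6. join DEJUZ+PS (d=255/16, Q=-433/8) ⇒ DEJPSUZ; edges |DEJUZ|=9/16, |PS|=123/8
  updated: d(DEJPSUZ,V)=89/8
7. join DEJPSUZ+V (d=89/8) ⇒ DEJPSUVZ; edges |DEJPSUZ|=89/16, |V|=89/16
final tree: ((((D:4,Z:3):179/16,((E:111/16,J:81/16):51/8,U:17/8):79/16):9/16,(P:-5/3,S:8/3):123/8):89/16,V:89/16)
total length: 1147/16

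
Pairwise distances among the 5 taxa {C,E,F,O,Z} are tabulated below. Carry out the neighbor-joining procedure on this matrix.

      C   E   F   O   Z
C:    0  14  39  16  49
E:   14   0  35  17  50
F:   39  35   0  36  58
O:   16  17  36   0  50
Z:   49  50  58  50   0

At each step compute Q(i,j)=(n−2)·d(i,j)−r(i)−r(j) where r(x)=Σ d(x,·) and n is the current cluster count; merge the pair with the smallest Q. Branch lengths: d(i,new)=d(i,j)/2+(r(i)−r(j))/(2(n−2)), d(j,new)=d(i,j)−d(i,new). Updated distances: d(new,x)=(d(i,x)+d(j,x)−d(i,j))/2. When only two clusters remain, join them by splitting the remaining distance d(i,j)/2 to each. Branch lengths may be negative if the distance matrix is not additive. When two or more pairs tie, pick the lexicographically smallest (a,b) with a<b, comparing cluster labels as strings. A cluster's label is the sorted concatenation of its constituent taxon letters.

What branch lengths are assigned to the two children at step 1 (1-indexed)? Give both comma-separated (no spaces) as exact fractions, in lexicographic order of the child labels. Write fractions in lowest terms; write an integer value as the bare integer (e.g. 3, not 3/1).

45/2,71/2

iteration 1: select F,Z (d=58, Q=-201); attach at lengths (45/2, 71/2); label the merged cluster FZ
  updated: d(C,FZ)=15, d(E,FZ)=27/2, d(FZ,O)=14
iteration 2: select C,E (d=14, Q=-123/2); attach at lengths (57/8, 55/8); label the merged cluster CE
  updated: d(CE,FZ)=29/4, d(CE,O)=19/2
iteration 3: select CE,FZ (d=29/4, Q=-123/4); attach at lengths (11/8, 47/8); label the merged cluster CEFZ
  updated: d(CEFZ,O)=65/8
iteration 4: select CEFZ,O (d=65/8); attach at lengths (65/16, 65/16); label the merged cluster CEFOZ
final tree: (((C:57/8,E:55/8):11/8,(F:45/2,Z:71/2):47/8):65/16,O:65/16)
total length: 699/8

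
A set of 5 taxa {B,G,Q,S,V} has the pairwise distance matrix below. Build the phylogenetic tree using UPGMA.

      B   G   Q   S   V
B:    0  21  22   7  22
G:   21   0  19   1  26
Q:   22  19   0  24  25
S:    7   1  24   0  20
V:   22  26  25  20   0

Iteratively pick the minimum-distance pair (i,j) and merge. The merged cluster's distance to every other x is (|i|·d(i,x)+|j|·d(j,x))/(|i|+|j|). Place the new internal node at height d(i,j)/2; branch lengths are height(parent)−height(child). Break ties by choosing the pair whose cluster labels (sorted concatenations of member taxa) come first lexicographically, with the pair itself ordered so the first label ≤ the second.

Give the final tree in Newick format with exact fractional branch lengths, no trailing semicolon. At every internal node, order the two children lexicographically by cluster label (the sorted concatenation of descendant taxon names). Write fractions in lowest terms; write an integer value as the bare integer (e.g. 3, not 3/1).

step 1: merge (G,S) at d=1; branch lengths G→1/2, S→1/2; new cluster GS
  updated: d(B,GS)=14, d(GS,Q)=43/2, d(GS,V)=23
step 2: merge (B,GS) at d=14; branch lengths B→7, GS→13/2; new cluster BGS
  updated: d(BGS,Q)=65/3, d(BGS,V)=68/3
step 3: merge (BGS,Q) at d=65/3; branch lengths BGS→23/6, Q→65/6; new cluster BGQS
  updated: d(BGQS,V)=93/4
step 4: merge (BGQS,V) at d=93/4; branch lengths BGQS→19/24, V→93/8; new cluster BGQSV
final tree: (((B:7,(G:1/2,S:1/2):13/2):23/6,Q:65/6):19/24,V:93/8)
total length: 499/12

(((B:7,(G:1/2,S:1/2):13/2):23/6,Q:65/6):19/24,V:93/8)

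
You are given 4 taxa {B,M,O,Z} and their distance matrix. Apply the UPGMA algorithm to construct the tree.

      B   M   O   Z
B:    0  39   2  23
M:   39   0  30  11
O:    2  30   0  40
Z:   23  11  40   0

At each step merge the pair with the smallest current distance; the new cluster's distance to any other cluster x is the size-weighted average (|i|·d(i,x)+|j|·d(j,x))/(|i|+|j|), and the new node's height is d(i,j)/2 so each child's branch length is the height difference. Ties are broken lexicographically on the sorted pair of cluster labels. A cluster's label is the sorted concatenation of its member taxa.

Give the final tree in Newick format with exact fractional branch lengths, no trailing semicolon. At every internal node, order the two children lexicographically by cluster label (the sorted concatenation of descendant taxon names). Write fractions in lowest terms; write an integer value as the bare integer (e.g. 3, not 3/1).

((B:1,O:1):31/2,(M:11/2,Z:11/2):11)

step 1: merge (B,O) at d=2; branch lengths B→1, O→1; new cluster BO
  updated: d(BO,M)=69/2, d(BO,Z)=63/2
step 2: merge (M,Z) at d=11; branch lengths M→11/2, Z→11/2; new cluster MZ
  updated: d(BO,MZ)=33
step 3: merge (BO,MZ) at d=33; branch lengths BO→31/2, MZ→11; new cluster BMOZ
final tree: ((B:1,O:1):31/2,(M:11/2,Z:11/2):11)
total length: 79/2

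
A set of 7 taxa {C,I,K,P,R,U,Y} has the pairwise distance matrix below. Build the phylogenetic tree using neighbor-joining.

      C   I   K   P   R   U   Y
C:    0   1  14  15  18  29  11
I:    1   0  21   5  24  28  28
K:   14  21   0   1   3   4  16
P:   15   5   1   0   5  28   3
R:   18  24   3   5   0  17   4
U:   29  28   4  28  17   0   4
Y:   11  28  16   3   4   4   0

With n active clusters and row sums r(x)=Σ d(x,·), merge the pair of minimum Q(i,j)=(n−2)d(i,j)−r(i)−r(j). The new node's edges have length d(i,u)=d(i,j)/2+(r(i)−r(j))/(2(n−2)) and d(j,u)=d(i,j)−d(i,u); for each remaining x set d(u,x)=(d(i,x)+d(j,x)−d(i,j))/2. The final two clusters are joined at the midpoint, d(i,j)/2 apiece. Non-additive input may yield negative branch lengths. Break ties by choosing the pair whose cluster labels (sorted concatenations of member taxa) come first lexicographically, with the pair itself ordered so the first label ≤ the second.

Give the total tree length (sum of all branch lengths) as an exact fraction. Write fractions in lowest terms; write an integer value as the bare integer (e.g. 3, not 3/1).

461/16

1. join C+I (d=1, Q=-190) ⇒ CI; edges |C|=-7/5, |I|=12/5
  updated: d(CI,K)=17, d(CI,P)=19/2, d(CI,R)=41/2, d(CI,U)=28, d(CI,Y)=19
2. join U+Y (d=4, Q=-111) ⇒ UY; edges |U|=51/8, |Y|=-19/8
  updated: d(CI,UY)=43/2, d(K,UY)=8, d(P,UY)=27/2, d(R,UY)=17/2
3. join CI+P (d=19/2, Q=-69) ⇒ CIP; edges |CI|=34/3, |P|=-11/6
  updated: d(CIP,K)=17/4, d(CIP,R)=8, d(CIP,UY)=51/4
4. join CIP+K (d=17/4, Q=-127/4) ⇒ CIKP; edges |CIP|=73/16, |K|=-5/16
  updated: d(CIKP,R)=27/8, d(CIKP,UY)=33/4
5. join CIKP+R (d=27/8, Q=-161/8) ⇒ CIKPR; edges |CIKP|=25/16, |R|=29/16
  updated: d(CIKPR,UY)=107/16
6. join CIKPR+UY (d=107/16) ⇒ CIKPRUY; edges |CIKPR|=107/32, |UY|=107/32
final tree: (((((C:-7/5,I:12/5):34/3,P:-11/6):73/16,K:-5/16):25/16,R:29/16):107/32,(U:51/8,Y:-19/8):107/32)
total length: 461/16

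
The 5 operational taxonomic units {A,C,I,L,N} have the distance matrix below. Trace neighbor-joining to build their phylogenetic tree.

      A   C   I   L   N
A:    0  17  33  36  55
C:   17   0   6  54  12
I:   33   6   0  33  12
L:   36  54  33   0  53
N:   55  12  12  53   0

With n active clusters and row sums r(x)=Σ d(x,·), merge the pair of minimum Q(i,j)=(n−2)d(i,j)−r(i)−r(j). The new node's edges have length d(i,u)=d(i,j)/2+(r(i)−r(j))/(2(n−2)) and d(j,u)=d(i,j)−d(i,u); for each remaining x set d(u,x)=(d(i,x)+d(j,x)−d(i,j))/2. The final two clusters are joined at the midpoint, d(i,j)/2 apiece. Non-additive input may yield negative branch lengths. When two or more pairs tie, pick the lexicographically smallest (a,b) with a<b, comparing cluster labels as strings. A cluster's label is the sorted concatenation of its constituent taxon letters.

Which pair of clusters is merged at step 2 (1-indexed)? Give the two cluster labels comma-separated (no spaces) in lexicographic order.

AL,I

iteration 1: select A,L (d=36, Q=-209); attach at lengths (73/6, 143/6); label the merged cluster AL
  updated: d(AL,C)=35/2, d(AL,I)=15, d(AL,N)=36
iteration 2: select AL,I (d=15, Q=-143/2); attach at lengths (131/8, -11/8); label the merged cluster AIL
  updated: d(AIL,C)=17/4, d(AIL,N)=33/2
iteration 3: select AIL,C (d=17/4, Q=-131/4); attach at lengths (35/8, -1/8); label the merged cluster ACIL
  updated: d(ACIL,N)=97/8
iteration 4: select ACIL,N (d=97/8); attach at lengths (97/16, 97/16); label the merged cluster ACILN
final tree: ((((A:73/6,L:143/6):131/8,I:-11/8):35/8,C:-1/8):97/16,N:97/16)
total length: 539/8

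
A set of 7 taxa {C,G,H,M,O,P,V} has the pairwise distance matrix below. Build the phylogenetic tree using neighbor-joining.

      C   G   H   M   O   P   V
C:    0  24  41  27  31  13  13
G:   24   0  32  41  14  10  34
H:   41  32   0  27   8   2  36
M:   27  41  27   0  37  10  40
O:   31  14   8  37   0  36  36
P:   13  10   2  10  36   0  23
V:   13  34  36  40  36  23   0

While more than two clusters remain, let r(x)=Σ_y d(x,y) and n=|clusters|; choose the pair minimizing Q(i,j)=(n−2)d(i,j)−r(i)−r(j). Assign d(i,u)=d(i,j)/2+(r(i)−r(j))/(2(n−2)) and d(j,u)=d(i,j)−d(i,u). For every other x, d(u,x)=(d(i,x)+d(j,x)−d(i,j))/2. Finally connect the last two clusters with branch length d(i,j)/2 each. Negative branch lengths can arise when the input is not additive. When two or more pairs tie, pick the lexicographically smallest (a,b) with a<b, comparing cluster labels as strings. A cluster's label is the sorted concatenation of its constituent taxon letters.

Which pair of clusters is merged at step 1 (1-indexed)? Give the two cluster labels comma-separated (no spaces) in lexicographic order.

step 1: merge (H,O) at d=8, Q=-268; branch lengths H→12/5, O→28/5; new cluster HO
  updated: d(C,HO)=32, d(G,HO)=19, d(HO,M)=28, d(HO,P)=15, d(HO,V)=32
step 2: merge (C,V) at d=13, Q=-199; branch lengths C→19/8, V→85/8; new cluster CV
  updated: d(CV,G)=45/2, d(CV,HO)=51/2, d(CV,M)=27, d(CV,P)=23/2
step 3: merge (G,HO) at d=19, Q=-123; branch lengths G→31/3, HO→26/3; new cluster GHO
  updated: d(CV,GHO)=29/2, d(GHO,M)=25, d(GHO,P)=3
step 4: merge (CV,GHO) at d=29/2, Q=-133/2; branch lengths CV→79/8, GHO→37/8; new cluster CGHOV
  updated: d(CGHOV,M)=75/4, d(CGHOV,P)=0
step 5: merge (CGHOV,M) at d=75/4, Q=-115/4; branch lengths CGHOV→35/8, M→115/8; new cluster CGHMOV
  updated: d(CGHMOV,P)=-35/8
step 6: merge (CGHMOV,P) at d=-35/8; branch lengths CGHMOV→-35/16, P→-35/16; new cluster CGHMOPV
final tree: ((((C:19/8,V:85/8):79/8,(G:31/3,(H:12/5,O:28/5):26/3):37/8):35/8,M:115/8):-35/16,P:-35/16)
total length: 551/8

H,O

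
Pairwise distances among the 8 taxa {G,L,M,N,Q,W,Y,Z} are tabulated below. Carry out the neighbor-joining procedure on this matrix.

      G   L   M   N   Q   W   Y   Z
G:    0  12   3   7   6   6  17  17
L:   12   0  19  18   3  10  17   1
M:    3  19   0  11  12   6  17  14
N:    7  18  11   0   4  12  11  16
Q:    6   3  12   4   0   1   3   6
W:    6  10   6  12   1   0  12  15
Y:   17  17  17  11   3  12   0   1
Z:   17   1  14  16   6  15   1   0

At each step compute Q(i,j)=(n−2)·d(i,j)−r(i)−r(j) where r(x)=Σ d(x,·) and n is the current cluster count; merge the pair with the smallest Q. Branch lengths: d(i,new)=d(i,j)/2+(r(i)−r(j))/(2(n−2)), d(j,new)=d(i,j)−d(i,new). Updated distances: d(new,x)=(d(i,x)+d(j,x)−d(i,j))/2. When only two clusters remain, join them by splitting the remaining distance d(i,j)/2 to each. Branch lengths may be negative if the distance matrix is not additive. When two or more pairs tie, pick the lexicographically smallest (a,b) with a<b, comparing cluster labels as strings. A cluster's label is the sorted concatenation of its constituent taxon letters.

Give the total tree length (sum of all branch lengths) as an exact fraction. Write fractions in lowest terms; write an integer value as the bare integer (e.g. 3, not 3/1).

415/16

step 1: merge (L,Z) at d=1, Q=-144; branch lengths L→4/3, Z→-1/3; new cluster LZ
  updated: d(G,LZ)=14, d(LZ,M)=16, d(LZ,N)=33/2, d(LZ,Q)=4, d(LZ,W)=12, d(LZ,Y)=17/2
step 2: merge (G,M) at d=3, Q=-103; branch lengths G→3/10, M→27/10; new cluster GM
  updated: d(GM,LZ)=27/2, d(GM,N)=15/2, d(GM,Q)=15/2, d(GM,W)=9/2, d(GM,Y)=31/2
step 3: merge (GM,W) at d=9/2, Q=-72; branch lengths GM→25/8, W→11/8; new cluster GMW
  updated: d(GMW,LZ)=21/2, d(GMW,N)=15/2, d(GMW,Q)=2, d(GMW,Y)=23/2
step 4: merge (GMW,N) at d=15/2, Q=-48; branch lengths GMW→5/2, N→5; new cluster GMNW
  updated: d(GMNW,LZ)=39/4, d(GMNW,Q)=-3/4, d(GMNW,Y)=15/2
step 5: merge (GMNW,Q) at d=-3/4, Q=-97/4; branch lengths GMNW→35/16, Q→-47/16; new cluster GMNQW
  updated: d(GMNQW,LZ)=29/4, d(GMNQW,Y)=45/8
step 6: merge (GMNQW,LZ) at d=29/4, Q=-171/8; branch lengths GMNQW→35/16, LZ→81/16; new cluster GLMNQWZ
  updated: d(GLMNQWZ,Y)=55/16
step 7: merge (GLMNQWZ,Y) at d=55/16; branch lengths GLMNQWZ→55/32, Y→55/32; new cluster GLMNQWYZ
final tree: ((((((G:3/10,M:27/10):25/8,W:11/8):5/2,N:5):35/16,Q:-47/16):35/16,(L:4/3,Z:-1/3):81/16):55/32,Y:55/32)
total length: 415/16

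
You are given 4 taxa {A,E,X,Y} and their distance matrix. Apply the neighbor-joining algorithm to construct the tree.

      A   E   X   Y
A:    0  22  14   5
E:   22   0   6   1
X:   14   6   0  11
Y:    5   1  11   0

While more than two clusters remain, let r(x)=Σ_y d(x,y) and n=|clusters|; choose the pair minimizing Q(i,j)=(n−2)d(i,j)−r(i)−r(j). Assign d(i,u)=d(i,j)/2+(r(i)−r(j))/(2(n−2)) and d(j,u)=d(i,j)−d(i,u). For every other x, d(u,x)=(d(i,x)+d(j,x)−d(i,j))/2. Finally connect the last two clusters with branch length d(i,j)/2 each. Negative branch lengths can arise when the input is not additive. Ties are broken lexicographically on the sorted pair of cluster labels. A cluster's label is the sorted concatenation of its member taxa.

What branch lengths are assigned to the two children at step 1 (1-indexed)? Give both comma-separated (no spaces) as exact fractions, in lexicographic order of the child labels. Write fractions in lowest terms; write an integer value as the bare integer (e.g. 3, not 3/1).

iteration 1: select A,Y (d=5, Q=-48); attach at lengths (17/2, -7/2); label the merged cluster AY
  updated: d(AY,E)=9, d(AY,X)=10
iteration 2: select AY,E (d=9, Q=-25); attach at lengths (13/2, 5/2); label the merged cluster AEY
  updated: d(AEY,X)=7/2
iteration 3: select AEY,X (d=7/2); attach at lengths (7/4, 7/4); label the merged cluster AEXY
final tree: (((A:17/2,Y:-7/2):13/2,E:5/2):7/4,X:7/4)
total length: 35/2

17/2,-7/2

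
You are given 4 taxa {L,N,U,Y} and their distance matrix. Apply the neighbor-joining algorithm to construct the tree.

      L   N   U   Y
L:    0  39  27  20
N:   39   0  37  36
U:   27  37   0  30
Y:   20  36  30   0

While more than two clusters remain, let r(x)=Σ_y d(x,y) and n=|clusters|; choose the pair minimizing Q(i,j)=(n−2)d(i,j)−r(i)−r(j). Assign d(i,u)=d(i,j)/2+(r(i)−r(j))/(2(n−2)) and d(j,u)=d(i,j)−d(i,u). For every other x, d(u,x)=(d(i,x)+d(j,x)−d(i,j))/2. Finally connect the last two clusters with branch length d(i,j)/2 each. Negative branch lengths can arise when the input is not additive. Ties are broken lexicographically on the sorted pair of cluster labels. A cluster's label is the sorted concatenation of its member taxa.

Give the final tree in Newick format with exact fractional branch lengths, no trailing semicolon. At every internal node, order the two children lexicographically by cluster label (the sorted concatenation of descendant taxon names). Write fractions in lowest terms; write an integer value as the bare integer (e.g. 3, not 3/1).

iteration 1: select L,Y (d=20, Q=-132); attach at lengths (10, 10); label the merged cluster LY
  updated: d(LY,N)=55/2, d(LY,U)=37/2
iteration 2: select LY,N (d=55/2, Q=-83); attach at lengths (9/2, 23); label the merged cluster LNY
  updated: d(LNY,U)=14
iteration 3: select LNY,U (d=14); attach at lengths (7, 7); label the merged cluster LNUY
final tree: (((L:10,Y:10):9/2,N:23):7,U:7)
total length: 123/2

(((L:10,Y:10):9/2,N:23):7,U:7)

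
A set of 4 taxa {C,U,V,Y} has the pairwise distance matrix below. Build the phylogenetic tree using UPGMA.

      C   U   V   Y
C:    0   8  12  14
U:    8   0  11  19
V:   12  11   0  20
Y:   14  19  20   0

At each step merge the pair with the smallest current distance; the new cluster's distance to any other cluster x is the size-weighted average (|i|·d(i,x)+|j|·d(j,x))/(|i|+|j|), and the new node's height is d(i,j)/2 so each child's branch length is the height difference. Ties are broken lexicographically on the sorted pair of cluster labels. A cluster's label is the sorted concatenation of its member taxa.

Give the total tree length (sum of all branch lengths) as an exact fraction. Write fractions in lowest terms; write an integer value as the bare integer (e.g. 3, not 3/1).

329/12

iteration 1: select C,U (d=8); attach at lengths (4, 4); label the merged cluster CU
  updated: d(CU,V)=23/2, d(CU,Y)=33/2
iteration 2: select CU,V (d=23/2); attach at lengths (7/4, 23/4); label the merged cluster CUV
  updated: d(CUV,Y)=53/3
iteration 3: select CUV,Y (d=53/3); attach at lengths (37/12, 53/6); label the merged cluster CUVY
final tree: (((C:4,U:4):7/4,V:23/4):37/12,Y:53/6)
total length: 329/12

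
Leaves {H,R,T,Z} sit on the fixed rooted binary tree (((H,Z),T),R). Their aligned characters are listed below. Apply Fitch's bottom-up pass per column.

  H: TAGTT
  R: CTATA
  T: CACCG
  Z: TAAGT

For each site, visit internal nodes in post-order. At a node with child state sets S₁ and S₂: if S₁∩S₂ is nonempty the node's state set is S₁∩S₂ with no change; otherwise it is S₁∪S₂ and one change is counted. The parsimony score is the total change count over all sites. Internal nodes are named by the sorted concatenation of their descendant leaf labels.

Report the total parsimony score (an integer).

8

site 0, node HZ: H={T} ∩ Z={T} → {T} (+0)
site 0, node HTZ: HZ={T} ∪ T={C} → {C,T} (+1)
site 0, node HRTZ: HTZ={C,T} ∩ R={C} → {C} (+0)
site 1, node HZ: H={A} ∩ Z={A} → {A} (+0)
site 1, node HTZ: HZ={A} ∩ T={A} → {A} (+0)
site 1, node HRTZ: HTZ={A} ∪ R={T} → {A,T} (+1)
site 2, node HZ: H={G} ∪ Z={A} → {A,G} (+1)
site 2, node HTZ: HZ={A,G} ∪ T={C} → {A,C,G} (+1)
site 2, node HRTZ: HTZ={A,C,G} ∩ R={A} → {A} (+0)
site 3, node HZ: H={T} ∪ Z={G} → {G,T} (+1)
site 3, node HTZ: HZ={G,T} ∪ T={C} → {C,G,T} (+1)
site 3, node HRTZ: HTZ={C,G,T} ∩ R={T} → {T} (+0)
site 4, node HZ: H={T} ∩ Z={T} → {T} (+0)
site 4, node HTZ: HZ={T} ∪ T={G} → {G,T} (+1)
site 4, node HRTZ: HTZ={G,T} ∪ R={A} → {A,G,T} (+1)
per-site changes: [1, 1, 2, 2, 2]; total = 8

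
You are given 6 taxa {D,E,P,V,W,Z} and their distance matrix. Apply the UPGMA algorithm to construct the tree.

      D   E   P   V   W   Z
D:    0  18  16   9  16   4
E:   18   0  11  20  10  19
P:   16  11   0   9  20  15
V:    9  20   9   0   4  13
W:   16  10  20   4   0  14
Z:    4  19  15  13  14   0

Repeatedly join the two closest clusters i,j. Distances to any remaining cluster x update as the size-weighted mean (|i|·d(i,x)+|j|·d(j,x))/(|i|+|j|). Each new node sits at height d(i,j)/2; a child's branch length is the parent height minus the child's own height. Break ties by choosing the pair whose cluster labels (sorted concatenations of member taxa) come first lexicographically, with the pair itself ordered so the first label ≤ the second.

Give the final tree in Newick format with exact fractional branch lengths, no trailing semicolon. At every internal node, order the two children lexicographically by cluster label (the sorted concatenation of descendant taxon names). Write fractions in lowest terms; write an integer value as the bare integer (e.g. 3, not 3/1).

step 1: merge (D,Z) at d=4; branch lengths D→2, Z→2; new cluster DZ
  updated: d(DZ,E)=37/2, d(DZ,P)=31/2, d(DZ,V)=11, d(DZ,W)=15
step 2: merge (V,W) at d=4; branch lengths V→2, W→2; new cluster VW
  updated: d(DZ,VW)=13, d(E,VW)=15, d(P,VW)=29/2
step 3: merge (E,P) at d=11; branch lengths E→11/2, P→11/2; new cluster EP
  updated: d(DZ,EP)=17, d(EP,VW)=59/4
step 4: merge (DZ,VW) at d=13; branch lengths DZ→9/2, VW→9/2; new cluster DVWZ
  updated: d(DVWZ,EP)=127/8
step 5: merge (DVWZ,EP) at d=127/8; branch lengths DVWZ→23/16, EP→39/16; new cluster DEPVWZ
final tree: (((D:2,Z:2):9/2,(V:2,W:2):9/2):23/16,(E:11/2,P:11/2):39/16)
total length: 255/8

(((D:2,Z:2):9/2,(V:2,W:2):9/2):23/16,(E:11/2,P:11/2):39/16)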